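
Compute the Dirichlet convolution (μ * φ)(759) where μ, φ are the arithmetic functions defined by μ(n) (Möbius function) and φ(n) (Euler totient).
(μ * φ)(759) = 189

Divisors of 759: [1, 3, 11, 23, 33, 69, 253, 759]. For each d | 759:
  d = 1: μ(1) · φ(759/1) = 1 · 440 = 440
  d = 3: μ(3) · φ(759/3) = -1 · 220 = -220
  d = 11: μ(11) · φ(759/11) = -1 · 44 = -44
  d = 23: μ(23) · φ(759/23) = -1 · 20 = -20
  d = 33: μ(33) · φ(759/33) = 1 · 22 = 22
  d = 69: μ(69) · φ(759/69) = 1 · 10 = 10
  d = 253: μ(253) · φ(759/253) = 1 · 2 = 2
  d = 759: μ(759) · φ(759/759) = -1 · 1 = -1
Summing: (μ * φ)(759) = 440 + -220 + -44 + -20 + 22 + 10 + 2 + -1 = 189.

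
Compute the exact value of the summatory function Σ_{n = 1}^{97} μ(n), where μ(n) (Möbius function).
Σ_{n ≤ 97} μ(n) = 1

Compute μ(n) for each 1 ≤ n ≤ 97: μ(1) = 1, μ(2) = -1, μ(3) = -1, μ(4) = 0, μ(5) = -1, μ(6) = 1, μ(7) = -1, μ(8) = 0, μ(9) = 0, μ(10) = 1, μ(11) = -1, μ(12) = 0, μ(13) = -1, μ(14) = 1, μ(15) = 1, μ(16) = 0, μ(17) = -1, μ(18) = 0, μ(19) = -1, μ(20) = 0, μ(21) = 1, μ(22) = 1, μ(23) = -1, μ(24) = 0, μ(25) = 0, μ(26) = 1, μ(27) = 0, μ(28) = 0, μ(29) = -1, μ(30) = -1, μ(31) = -1, μ(32) = 0, μ(33) = 1, μ(34) = 1, μ(35) = 1, μ(36) = 0, μ(37) = -1, μ(38) = 1, μ(39) = 1, μ(40) = 0, μ(41) = -1, μ(42) = -1, μ(43) = -1, μ(44) = 0, μ(45) = 0, μ(46) = 1, μ(47) = -1, μ(48) = 0, μ(49) = 0, μ(50) = 0, μ(51) = 1, μ(52) = 0, μ(53) = -1, μ(54) = 0, μ(55) = 1, μ(56) = 0, μ(57) = 1, μ(58) = 1, μ(59) = -1, μ(60) = 0, μ(61) = -1, μ(62) = 1, μ(63) = 0, μ(64) = 0, μ(65) = 1, μ(66) = -1, μ(67) = -1, μ(68) = 0, μ(69) = 1, μ(70) = -1, μ(71) = -1, μ(72) = 0, μ(73) = -1, μ(74) = 1, μ(75) = 0, μ(76) = 0, μ(77) = 1, μ(78) = -1, μ(79) = -1, μ(80) = 0, μ(81) = 0, μ(82) = 1, μ(83) = -1, μ(84) = 0, μ(85) = 1, μ(86) = 1, μ(87) = 1, μ(88) = 0, μ(89) = -1, μ(90) = 0, μ(91) = 1, μ(92) = 0, μ(93) = 1, μ(94) = 1, μ(95) = 1, μ(96) = 0, μ(97) = -1. Summing all 97 values: 1. (Mertens function M(x) = Σ_{n ≤ x} μ(n); on average M(x) should be small (PNT ⟺ M(x) = o(x)).)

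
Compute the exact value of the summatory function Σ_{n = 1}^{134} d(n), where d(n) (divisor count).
Σ_{n ≤ 134} d(n) = 679

Compute d(n) for each 1 ≤ n ≤ 134: d(1) = 1, d(2) = 2, d(3) = 2, d(4) = 3, d(5) = 2, d(6) = 4, d(7) = 2, d(8) = 4, d(9) = 3, d(10) = 4, d(11) = 2, d(12) = 6, d(13) = 2, d(14) = 4, d(15) = 4, d(16) = 5, d(17) = 2, d(18) = 6, d(19) = 2, d(20) = 6, d(21) = 4, d(22) = 4, d(23) = 2, d(24) = 8, d(25) = 3, d(26) = 4, d(27) = 4, d(28) = 6, d(29) = 2, d(30) = 8, d(31) = 2, d(32) = 6, d(33) = 4, d(34) = 4, d(35) = 4, d(36) = 9, d(37) = 2, d(38) = 4, d(39) = 4, d(40) = 8, d(41) = 2, d(42) = 8, d(43) = 2, d(44) = 6, d(45) = 6, d(46) = 4, d(47) = 2, d(48) = 10, d(49) = 3, d(50) = 6, d(51) = 4, d(52) = 6, d(53) = 2, d(54) = 8, d(55) = 4, d(56) = 8, d(57) = 4, d(58) = 4, d(59) = 2, d(60) = 12, d(61) = 2, d(62) = 4, d(63) = 6, d(64) = 7, d(65) = 4, d(66) = 8, d(67) = 2, d(68) = 6, d(69) = 4, d(70) = 8, d(71) = 2, d(72) = 12, d(73) = 2, d(74) = 4, d(75) = 6, d(76) = 6, d(77) = 4, d(78) = 8, d(79) = 2, d(80) = 10, d(81) = 5, d(82) = 4, d(83) = 2, d(84) = 12, d(85) = 4, d(86) = 4, d(87) = 4, d(88) = 8, d(89) = 2, d(90) = 12, d(91) = 4, d(92) = 6, d(93) = 4, d(94) = 4, d(95) = 4, d(96) = 12, d(97) = 2, d(98) = 6, d(99) = 6, d(100) = 9, d(101) = 2, d(102) = 8, d(103) = 2, d(104) = 8, d(105) = 8, d(106) = 4, d(107) = 2, d(108) = 12, d(109) = 2, d(110) = 8, d(111) = 4, d(112) = 10, d(113) = 2, d(114) = 8, d(115) = 4, d(116) = 6, d(117) = 6, d(118) = 4, d(119) = 4, d(120) = 16, d(121) = 3, d(122) = 4, d(123) = 4, d(124) = 6, d(125) = 4, d(126) = 12, d(127) = 2, d(128) = 8, d(129) = 4, d(130) = 8, d(131) = 2, d(132) = 12, d(133) = 4, d(134) = 4. Summing all 134 values: 679. (Dirichlet's divisor formula: Σ_{n ≤ x} d(n) = x ln(x) + (2γ − 1) x + O(√x). For x = 134, the asymptotic estimate is ≈ 677.00.)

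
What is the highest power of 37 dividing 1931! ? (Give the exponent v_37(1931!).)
v_37(1931!) = 53

Legendre's formula: v_p(n!) = Σ_{k ≥ 1} ⌊n / p^k⌋. For p = 37, n = 1931, the terms are:
  ⌊1931/37^1⌋ = ⌊1931/37⌋ = 52
  ⌊1931/37^2⌋ = ⌊1931/1369⌋ = 1
(the next term ⌊1931/37^3⌋ = 0, terminating the sum). Summing: v_37(1931!) = 52 + 1 = 53.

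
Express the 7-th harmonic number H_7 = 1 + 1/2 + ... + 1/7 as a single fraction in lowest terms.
H_7 = 363/140

Direct summation: H_7 = 1 + 1/2 + ... + 1/7. The least common denominator is lcm(1, ..., 7) = 420; over this denominator the numerator is 420 + 210 + 140 + 105 + 84 + 70 + 60 = 1089, so H_7 = 1089/420; reducing by gcd(1089, 420) = 3 gives 363/140 ≈ 2.59286. (The PNT-adjacent estimate ln(7) + γ ≈ 2.52313 matches within O(1/n).)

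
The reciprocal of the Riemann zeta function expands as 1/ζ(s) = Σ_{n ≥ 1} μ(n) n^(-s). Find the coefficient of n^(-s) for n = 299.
μ(299) = 1

Factor n = 299 = 13 · 23. μ(n) = 0 if any exponent ≥ 2 (not squarefree); otherwise μ(n) = (−1)^{ω(n)} where ω(n) is the number of distinct prime factors. Applying: μ(299) = 1.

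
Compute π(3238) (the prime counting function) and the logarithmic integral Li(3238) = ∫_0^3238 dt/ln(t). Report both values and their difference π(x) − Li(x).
π(3238) = 457;  Li(3238) ≈ 472.34;  π(x) − Li(x) ≈ -15.34.

Direct count of primes ≤ 3238 gives π(3238) = 457. Numerical evaluation of the logarithmic integral gives Li(3238) ≈ 472.34. The difference π(x) − Li(x) ≈ -15.34 is typically negative for small/moderate x (Li(x) overestimates), though Littlewood's theorem shows this sign changes infinitely often.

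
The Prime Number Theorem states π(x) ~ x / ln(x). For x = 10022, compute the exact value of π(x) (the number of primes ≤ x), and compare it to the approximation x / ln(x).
π(10022) = 1231;  x/ln(x) ≈ 1087.87;  relative error ≈ 11.63%.

Directly count primes up to 10022: π(10022) = 1231. The PNT approximation gives 10022/ln(10022) ≈ 10022/9.21254 ≈ 1087.87. Relative error (π(x) − x/ln(x)) / π(x) ≈ 11.63%; the approximation is known to undercount slightly (Li(x) is a better estimate).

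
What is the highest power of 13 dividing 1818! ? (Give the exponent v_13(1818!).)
v_13(1818!) = 149

Legendre's formula: v_p(n!) = Σ_{k ≥ 1} ⌊n / p^k⌋. For p = 13, n = 1818, the terms are:
  ⌊1818/13^1⌋ = ⌊1818/13⌋ = 139
  ⌊1818/13^2⌋ = ⌊1818/169⌋ = 10
(the next term ⌊1818/13^3⌋ = 0, terminating the sum). Summing: v_13(1818!) = 139 + 10 = 149.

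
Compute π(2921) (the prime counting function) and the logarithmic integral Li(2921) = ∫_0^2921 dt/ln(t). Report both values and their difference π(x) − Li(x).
π(2921) = 422;  Li(2921) ≈ 432.88;  π(x) − Li(x) ≈ -10.88.

Direct count of primes ≤ 2921 gives π(2921) = 422. Numerical evaluation of the logarithmic integral gives Li(2921) ≈ 432.88. The difference π(x) − Li(x) ≈ -10.88 is typically negative for small/moderate x (Li(x) overestimates), though Littlewood's theorem shows this sign changes infinitely often.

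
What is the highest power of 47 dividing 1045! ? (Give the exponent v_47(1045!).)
v_47(1045!) = 22

Legendre's formula: v_p(n!) = Σ_{k ≥ 1} ⌊n / p^k⌋. For p = 47, n = 1045, the terms are:
  ⌊1045/47^1⌋ = ⌊1045/47⌋ = 22
(the next term ⌊1045/47^2⌋ = 0, terminating the sum). Summing: v_47(1045!) = 22 = 22.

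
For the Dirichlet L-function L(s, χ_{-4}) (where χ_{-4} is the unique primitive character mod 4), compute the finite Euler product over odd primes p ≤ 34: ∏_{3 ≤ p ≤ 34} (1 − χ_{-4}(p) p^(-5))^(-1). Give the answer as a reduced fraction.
∏ = 52015810615424538455317584769582112629834289625/52216435813704314792391924764477903837266444288

The odd primes p ≤ 34 are [3, 5, 7, 11, 13, 17, 19, 23, 29, 31]. For each, χ(p) = 1 if p ≡ 1 mod 4, χ(p) = −1 if p ≡ 3 mod 4. Taking (1 − χ(p)/p^5)^(-1) = p^5/(p^5 − χ(p)): (1 − (-1)/3^5)^(-1) · (1 − (1)/5^5)^(-1) · (1 − (-1)/7^5)^(-1) · (1 − (-1)/11^5)^(-1) · (1 − (1)/13^5)^(-1) · (1 − (1)/17^5)^(-1) · (1 − (-1)/19^5)^(-1) · (1 − (-1)/23^5)^(-1) · (1 − (1)/29^5)^(-1) · (1 − (-1)/31^5)^(-1) = 52015810615424538455317584769582112629834289625/52216435813704314792391924764477903837266444288.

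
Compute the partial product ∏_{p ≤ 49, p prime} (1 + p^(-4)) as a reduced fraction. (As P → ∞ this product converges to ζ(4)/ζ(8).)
∏ = 47811026860845170938198805915402199301066734558460286583378224128/44354583229145063659978971326989541656878007876738536067589135625

The primes p ≤ 49 are [2, 3, 5, 7, 11, 13, 17, 19, 23, 29, 31, 37, 41, 43, 47]. For each, (1 + 1/p^4) = (p^4 + 1)/p^4. Multiplying these fractions over p ∈ [2, 3, 5, 7, 11, 13, 17, 19, 23, 29, 31, 37, 41, 43, 47] gives 47811026860845170938198805915402199301066734558460286583378224128/44354583229145063659978971326989541656878007876738536067589135625. (In the limit P → ∞ this tends to ζ(4)/ζ(8).)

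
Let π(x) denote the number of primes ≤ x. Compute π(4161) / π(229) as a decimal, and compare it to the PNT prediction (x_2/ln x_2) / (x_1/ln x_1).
π(4161)/π(229) = 573/50 ≈ 11.4600;  PNT prediction ≈ 11.8476.

π(229) = 50 and π(4161) = 573, so π(4161)/π(229) ≈ 11.4600. The PNT-predicted ratio is (4161/ln(4161)) / (229/ln(229)) ≈ 11.8476. The two agree to within a few percent, as expected.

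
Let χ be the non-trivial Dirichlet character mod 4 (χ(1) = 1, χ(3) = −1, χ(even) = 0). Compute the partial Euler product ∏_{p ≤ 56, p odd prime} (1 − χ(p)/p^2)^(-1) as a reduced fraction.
∏ = 6080498115610191266973991/6635764829241999360000000

The odd primes p ≤ 56 are [3, 5, 7, 11, 13, 17, 19, 23, 29, 31, 37, 41, 43, 47, 53]. For each, χ(p) = 1 if p ≡ 1 mod 4, χ(p) = −1 if p ≡ 3 mod 4. Taking (1 − χ(p)/p^2)^(-1) = p^2/(p^2 − χ(p)): (1 − (-1)/3^2)^(-1) · (1 − (1)/5^2)^(-1) · (1 − (-1)/7^2)^(-1) · (1 − (-1)/11^2)^(-1) · (1 − (1)/13^2)^(-1) · (1 − (1)/17^2)^(-1) · (1 − (-1)/19^2)^(-1) · (1 − (-1)/23^2)^(-1) · (1 − (1)/29^2)^(-1) · (1 − (-1)/31^2)^(-1) · (1 − (1)/37^2)^(-1) · (1 − (1)/41^2)^(-1) · (1 − (-1)/43^2)^(-1) · (1 − (-1)/47^2)^(-1) · (1 − (1)/53^2)^(-1) = 6080498115610191266973991/6635764829241999360000000.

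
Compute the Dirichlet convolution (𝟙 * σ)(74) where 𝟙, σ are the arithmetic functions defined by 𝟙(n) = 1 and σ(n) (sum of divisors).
(𝟙 * σ)(74) = 156

Divisors of 74: [1, 2, 37, 74]. For each d | 74:
  d = 1: 𝟙(1) · σ(74/1) = 1 · 114 = 114
  d = 2: 𝟙(2) · σ(74/2) = 1 · 38 = 38
  d = 37: 𝟙(37) · σ(74/37) = 1 · 3 = 3
  d = 74: 𝟙(74) · σ(74/74) = 1 · 1 = 1
Summing: (𝟙 * σ)(74) = 114 + 38 + 3 + 1 = 156.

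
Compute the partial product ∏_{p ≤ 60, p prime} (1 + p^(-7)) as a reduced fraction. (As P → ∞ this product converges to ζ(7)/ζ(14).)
∏ = 154272612488542520575194753525518049355152211393535148597853519093722799890327479251625253745654498938144626318130977279872264568832/153004583688557812714359993673162055220477902107343685743956838145087594785289245672618943212330518776423841758160619459081570916875

The primes p ≤ 60 are [2, 3, 5, 7, 11, 13, 17, 19, 23, 29, 31, 37, 41, 43, 47, 53, 59]. For each, (1 + 1/p^7) = (p^7 + 1)/p^7. Multiplying these fractions over p ∈ [2, 3, 5, 7, 11, 13, 17, 19, 23, 29, 31, 37, 41, 43, 47, 53, 59] gives 154272612488542520575194753525518049355152211393535148597853519093722799890327479251625253745654498938144626318130977279872264568832/153004583688557812714359993673162055220477902107343685743956838145087594785289245672618943212330518776423841758160619459081570916875. (In the limit P → ∞ this tends to ζ(7)/ζ(14).)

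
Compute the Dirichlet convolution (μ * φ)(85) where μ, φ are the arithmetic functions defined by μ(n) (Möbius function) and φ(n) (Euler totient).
(μ * φ)(85) = 45

Divisors of 85: [1, 5, 17, 85]. For each d | 85:
  d = 1: μ(1) · φ(85/1) = 1 · 64 = 64
  d = 5: μ(5) · φ(85/5) = -1 · 16 = -16
  d = 17: μ(17) · φ(85/17) = -1 · 4 = -4
  d = 85: μ(85) · φ(85/85) = 1 · 1 = 1
Summing: (μ * φ)(85) = 64 + -16 + -4 + 1 = 45.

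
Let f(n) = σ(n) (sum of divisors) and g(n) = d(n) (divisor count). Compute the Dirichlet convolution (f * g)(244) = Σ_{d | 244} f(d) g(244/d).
(σ * d)(244) = 1024

Divisors of 244: [1, 2, 4, 61, 122, 244]. For each d | 244:
  d = 1: σ(1) · d(244/1) = 1 · 6 = 6
  d = 2: σ(2) · d(244/2) = 3 · 4 = 12
  d = 4: σ(4) · d(244/4) = 7 · 2 = 14
  d = 61: σ(61) · d(244/61) = 62 · 3 = 186
  d = 122: σ(122) · d(244/122) = 186 · 2 = 372
  d = 244: σ(244) · d(244/244) = 434 · 1 = 434
Summing: (σ * d)(244) = 6 + 12 + 14 + 186 + 372 + 434 = 1024.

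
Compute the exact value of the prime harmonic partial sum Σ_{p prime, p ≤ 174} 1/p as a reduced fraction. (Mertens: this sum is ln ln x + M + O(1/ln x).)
Σ 1/p = 319420215161551700804173656907103406301944826032199624513259054823197/166589903787325219380851695350896256250980509594874862046961683989710

π(174) = 40, so the primes ≤ 174 are [2, 3, 5, 7, 11, 13, 17, 19, 23, 29, 31, 37, 41, 43, 47, 53, 59, 61, 67, 71, 73, 79, 83, 89, 97, 101, 103, 107, 109, 113, 127, 131, 137, 139, 149, 151, 157, 163, 167, 173]. Summing 1/p over these primes: 319420215161551700804173656907103406301944826032199624513259054823197/166589903787325219380851695350896256250980509594874862046961683989710 ≈ 1.9174. Mertens estimate ln ln(174) + 0.2615 ≈ 1.9023.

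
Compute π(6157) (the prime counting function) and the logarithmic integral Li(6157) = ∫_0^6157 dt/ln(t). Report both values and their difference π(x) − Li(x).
π(6157) = 802;  Li(6157) ≈ 818.43;  π(x) − Li(x) ≈ -16.43.

Direct count of primes ≤ 6157 gives π(6157) = 802. Numerical evaluation of the logarithmic integral gives Li(6157) ≈ 818.43. The difference π(x) − Li(x) ≈ -16.43 is typically negative for small/moderate x (Li(x) overestimates), though Littlewood's theorem shows this sign changes infinitely often.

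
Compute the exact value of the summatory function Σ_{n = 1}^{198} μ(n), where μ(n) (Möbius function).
Σ_{n ≤ 198} μ(n) = -7

Compute μ(n) for each 1 ≤ n ≤ 198: μ(1) = 1, μ(2) = -1, μ(3) = -1, μ(4) = 0, μ(5) = -1, μ(6) = 1, μ(7) = -1, μ(8) = 0, μ(9) = 0, μ(10) = 1, μ(11) = -1, μ(12) = 0, μ(13) = -1, μ(14) = 1, μ(15) = 1, μ(16) = 0, μ(17) = -1, μ(18) = 0, μ(19) = -1, μ(20) = 0, μ(21) = 1, μ(22) = 1, μ(23) = -1, μ(24) = 0, μ(25) = 0, μ(26) = 1, μ(27) = 0, μ(28) = 0, μ(29) = -1, μ(30) = -1, μ(31) = -1, μ(32) = 0, μ(33) = 1, μ(34) = 1, μ(35) = 1, μ(36) = 0, μ(37) = -1, μ(38) = 1, μ(39) = 1, μ(40) = 0, μ(41) = -1, μ(42) = -1, μ(43) = -1, μ(44) = 0, μ(45) = 0, μ(46) = 1, μ(47) = -1, μ(48) = 0, μ(49) = 0, μ(50) = 0, μ(51) = 1, μ(52) = 0, μ(53) = -1, μ(54) = 0, μ(55) = 1, μ(56) = 0, μ(57) = 1, μ(58) = 1, μ(59) = -1, μ(60) = 0, μ(61) = -1, μ(62) = 1, μ(63) = 0, μ(64) = 0, μ(65) = 1, μ(66) = -1, μ(67) = -1, μ(68) = 0, μ(69) = 1, μ(70) = -1, μ(71) = -1, μ(72) = 0, μ(73) = -1, μ(74) = 1, μ(75) = 0, μ(76) = 0, μ(77) = 1, μ(78) = -1, μ(79) = -1, μ(80) = 0, μ(81) = 0, μ(82) = 1, μ(83) = -1, μ(84) = 0, μ(85) = 1, μ(86) = 1, μ(87) = 1, μ(88) = 0, μ(89) = -1, μ(90) = 0, μ(91) = 1, μ(92) = 0, μ(93) = 1, μ(94) = 1, μ(95) = 1, μ(96) = 0, μ(97) = -1, μ(98) = 0, μ(99) = 0, μ(100) = 0, μ(101) = -1, μ(102) = -1, μ(103) = -1, μ(104) = 0, μ(105) = -1, μ(106) = 1, μ(107) = -1, μ(108) = 0, μ(109) = -1, μ(110) = -1, μ(111) = 1, μ(112) = 0, μ(113) = -1, μ(114) = -1, μ(115) = 1, μ(116) = 0, μ(117) = 0, μ(118) = 1, μ(119) = 1, μ(120) = 0, μ(121) = 0, μ(122) = 1, μ(123) = 1, μ(124) = 0, μ(125) = 0, μ(126) = 0, μ(127) = -1, μ(128) = 0, μ(129) = 1, μ(130) = -1, μ(131) = -1, μ(132) = 0, μ(133) = 1, μ(134) = 1, μ(135) = 0, μ(136) = 0, μ(137) = -1, μ(138) = -1, μ(139) = -1, μ(140) = 0, μ(141) = 1, μ(142) = 1, μ(143) = 1, μ(144) = 0, μ(145) = 1, μ(146) = 1, μ(147) = 0, μ(148) = 0, μ(149) = -1, μ(150) = 0, μ(151) = -1, μ(152) = 0, μ(153) = 0, μ(154) = -1, μ(155) = 1, μ(156) = 0, μ(157) = -1, μ(158) = 1, μ(159) = 1, μ(160) = 0, μ(161) = 1, μ(162) = 0, μ(163) = -1, μ(164) = 0, μ(165) = -1, μ(166) = 1, μ(167) = -1, μ(168) = 0, μ(169) = 0, μ(170) = -1, μ(171) = 0, μ(172) = 0, μ(173) = -1, μ(174) = -1, μ(175) = 0, μ(176) = 0, μ(177) = 1, μ(178) = 1, μ(179) = -1, μ(180) = 0, μ(181) = -1, μ(182) = -1, μ(183) = 1, μ(184) = 0, μ(185) = 1, μ(186) = -1, μ(187) = 1, μ(188) = 0, μ(189) = 0, μ(190) = -1, μ(191) = -1, μ(192) = 0, μ(193) = -1, μ(194) = 1, μ(195) = -1, μ(196) = 0, μ(197) = -1, μ(198) = 0. Summing all 198 values: -7. (Mertens function M(x) = Σ_{n ≤ x} μ(n); on average M(x) should be small (PNT ⟺ M(x) = o(x)).)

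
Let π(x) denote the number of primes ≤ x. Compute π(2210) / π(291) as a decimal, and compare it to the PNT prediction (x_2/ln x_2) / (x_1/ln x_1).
π(2210)/π(291) = 329/61 ≈ 5.3934;  PNT prediction ≈ 5.5950.

π(291) = 61 and π(2210) = 329, so π(2210)/π(291) ≈ 5.3934. The PNT-predicted ratio is (2210/ln(2210)) / (291/ln(291)) ≈ 5.5950. The two agree to within a few percent, as expected.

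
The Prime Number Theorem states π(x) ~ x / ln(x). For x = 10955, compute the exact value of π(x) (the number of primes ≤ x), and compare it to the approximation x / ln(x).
π(10955) = 1330;  x/ln(x) ≈ 1177.76;  relative error ≈ 11.45%.

Directly count primes up to 10955: π(10955) = 1330. The PNT approximation gives 10955/ln(10955) ≈ 10955/9.30155 ≈ 1177.76. Relative error (π(x) − x/ln(x)) / π(x) ≈ 11.45%; the approximation is known to undercount slightly (Li(x) is a better estimate).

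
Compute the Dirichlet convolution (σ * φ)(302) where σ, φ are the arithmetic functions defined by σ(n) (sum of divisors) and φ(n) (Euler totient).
(σ * φ)(302) = 1208

Divisors of 302: [1, 2, 151, 302]. For each d | 302:
  d = 1: σ(1) · φ(302/1) = 1 · 150 = 150
  d = 2: σ(2) · φ(302/2) = 3 · 150 = 450
  d = 151: σ(151) · φ(302/151) = 152 · 1 = 152
  d = 302: σ(302) · φ(302/302) = 456 · 1 = 456
Summing: (σ * φ)(302) = 150 + 450 + 152 + 456 = 1208.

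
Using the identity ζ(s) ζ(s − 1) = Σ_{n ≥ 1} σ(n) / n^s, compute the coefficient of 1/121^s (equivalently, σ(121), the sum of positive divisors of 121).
σ(121) = 133

In the product (Σ m^0/m^s)(Σ k / k^s) = Σ (Σ_{d | n} d) / n^s, the coefficient of 1/n^s is σ(n) = Σ_{d | n} d. For n = 121, divisors are [1, 11, 121]; summing: σ(121) = 133.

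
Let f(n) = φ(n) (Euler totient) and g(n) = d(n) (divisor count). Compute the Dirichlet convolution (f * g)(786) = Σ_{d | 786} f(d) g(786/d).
(φ * d)(786) = 1584

Divisors of 786: [1, 2, 3, 6, 131, 262, 393, 786]. For each d | 786:
  d = 1: φ(1) · d(786/1) = 1 · 8 = 8
  d = 2: φ(2) · d(786/2) = 1 · 4 = 4
  d = 3: φ(3) · d(786/3) = 2 · 4 = 8
  d = 6: φ(6) · d(786/6) = 2 · 2 = 4
  d = 131: φ(131) · d(786/131) = 130 · 4 = 520
  d = 262: φ(262) · d(786/262) = 130 · 2 = 260
  d = 393: φ(393) · d(786/393) = 260 · 2 = 520
  d = 786: φ(786) · d(786/786) = 260 · 1 = 260
Summing: (φ * d)(786) = 8 + 4 + 8 + 4 + 520 + 260 + 520 + 260 = 1584.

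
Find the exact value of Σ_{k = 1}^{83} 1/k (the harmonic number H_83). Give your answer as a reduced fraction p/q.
H_83 = 3672441655127796364812512959533039359/734184632222154704090370027645633600

Direct summation: H_83 = 1 + 1/2 + ... + 1/83. The least common denominator is lcm(1, ..., 83) = 8076030954443701744994070304101969600; over this denominator the numerator is 8076030954443701744994070304101969600 + 4038015477221850872497035152050984800 + 2692010318147900581664690101367323200 + 2019007738610925436248517576025492400 + 1615206190888740348998814060820393920 + 1346005159073950290832345050683661600 + 1153718707777671677856295757728852800 + 1009503869305462718124258788012746200 + 897336772715966860554896700455774400 + 807603095444370174499407030410196960 + 734184632222154704090370027645633600 + 673002579536975145416172525341830800 + 621233150341823211153390023392459200 + 576859353888835838928147878864426400 + 538402063629580116332938020273464640 + 504751934652731359062129394006373100 + 475060644379041279117298253182468800 + 448668386357983430277448350227887200 + 425054260760194828683898437057998400 + 403801547722185087249703515205098480 + 384572902592557225952098585909617600 + 367092316111077352045185013822816800 + 351131780627987032391046534960955200 + 336501289768487572708086262670915400 + 323041238177748069799762812164078784 + 310616575170911605576695011696229600 + 299112257571988953518298900151924800 + 288429676944417919464073939432213200 + 278483826015300060172209320831102400 + 269201031814790058166469010136732320 + 260517127562700056290131300132321600 + 252375967326365679531064697003186550 + 244728210740718234696790009215211200 + 237530322189520639558649126591234400 + 230743741555534335571259151545770560 + 224334193178991715138724175113943600 + 218271106876856803918758656867620800 + 212527130380097414341949218528999200 + 207077716780607737051130007797486400 + 201900773861092543624851757602549240 + 196976364742529310853513909856145600 + 192286451296278612976049292954808800 + 187814673359155854534745821025627200 + 183546158055538676022592506911408400 + 179467354543193372110979340091154880 + 175565890313993516195523267480477600 + 171830445839227696702001495831956800 + 168250644884243786354043131335457700 + 164816958253953096836613679675550400 + 161520619088874034899881406082039392 + 158353548126347093039099417727489600 + 155308287585455802788347505848114800 + 152377942536673617830076798190603200 + 149556128785994476759149450075962400 + 146836926444430940818074005529126720 + 144214838472208959732036969716106600 + 141684753586731609561299479019332800 + 139241913007650030086104660415551200 + 136881880583791554999899496679694400 + 134600515907395029083234505068366160 + 132393950072847569590066726296753600 + 130258563781350028145065650066160800 + 128190967530852408650699528636539200 + 126187983663182839765532348501593275 + 124246630068364642230678004678491840 + 122364105370359117348395004607605600 + 120537775439458234999911497076148800 + 118765161094760319779324563295617200 + 117043926875995677463682178320318400 + 115371870777767167785629575772885280 + 113746914851319742887240426818337600 + 112167096589495857569362087556971800 + 110630561019776736232795483617835200 + 109135553438428401959379328433810400 + 107680412725916023266587604054692928 + 106263565190048707170974609264499600 + 104883518888879243441481432520804800 + 103538858390303868525565003898743200 + 102228239929667110696127472203822400 + 100950386930546271812425878801274620 + 99704085857329651172766300050641600 + 98488182371264655426756954928072800 + 97301577764381948734868316916891200 = 40396858206405760012937642554863432949, so H_83 = 40396858206405760012937642554863432949/8076030954443701744994070304101969600; reducing by gcd(40396858206405760012937642554863432949, 8076030954443701744994070304101969600) = 11 gives 3672441655127796364812512959533039359/734184632222154704090370027645633600 ≈ 5.00207. (The PNT-adjacent estimate ln(83) + γ ≈ 4.99606 matches within O(1/n).)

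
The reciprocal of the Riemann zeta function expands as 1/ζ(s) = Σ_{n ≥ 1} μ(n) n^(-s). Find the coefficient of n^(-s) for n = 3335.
μ(3335) = -1

Factor n = 3335 = 5 · 23 · 29. μ(n) = 0 if any exponent ≥ 2 (not squarefree); otherwise μ(n) = (−1)^{ω(n)} where ω(n) is the number of distinct prime factors. Applying: μ(3335) = -1.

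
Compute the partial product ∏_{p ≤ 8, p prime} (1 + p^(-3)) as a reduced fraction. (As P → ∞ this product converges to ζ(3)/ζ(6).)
∏ = 1032/875

The primes p ≤ 8 are [2, 3, 5, 7]. For each, (1 + 1/p^3) = (p^3 + 1)/p^3. Multiplying these fractions over p ∈ [2, 3, 5, 7] gives 1032/875. (In the limit P → ∞ this tends to ζ(3)/ζ(6).)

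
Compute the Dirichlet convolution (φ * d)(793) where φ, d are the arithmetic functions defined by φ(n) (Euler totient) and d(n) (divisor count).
(φ * d)(793) = 868

Divisors of 793: [1, 13, 61, 793]. For each d | 793:
  d = 1: φ(1) · d(793/1) = 1 · 4 = 4
  d = 13: φ(13) · d(793/13) = 12 · 2 = 24
  d = 61: φ(61) · d(793/61) = 60 · 2 = 120
  d = 793: φ(793) · d(793/793) = 720 · 1 = 720
Summing: (φ * d)(793) = 4 + 24 + 120 + 720 = 868.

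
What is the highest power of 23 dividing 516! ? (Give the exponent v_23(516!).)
v_23(516!) = 22

Legendre's formula: v_p(n!) = Σ_{k ≥ 1} ⌊n / p^k⌋. For p = 23, n = 516, the terms are:
  ⌊516/23^1⌋ = ⌊516/23⌋ = 22
(the next term ⌊516/23^2⌋ = 0, terminating the sum). Summing: v_23(516!) = 22 = 22.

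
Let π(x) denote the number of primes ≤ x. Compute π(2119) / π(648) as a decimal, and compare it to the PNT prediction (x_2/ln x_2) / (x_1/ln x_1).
π(2119)/π(648) = 319/118 ≈ 2.7034;  PNT prediction ≈ 2.7642.

π(648) = 118 and π(2119) = 319, so π(2119)/π(648) ≈ 2.7034. The PNT-predicted ratio is (2119/ln(2119)) / (648/ln(648)) ≈ 2.7642. The two agree to within a few percent, as expected.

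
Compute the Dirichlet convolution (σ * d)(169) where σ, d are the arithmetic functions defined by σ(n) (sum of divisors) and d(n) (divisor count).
(σ * d)(169) = 214

Divisors of 169: [1, 13, 169]. For each d | 169:
  d = 1: σ(1) · d(169/1) = 1 · 3 = 3
  d = 13: σ(13) · d(169/13) = 14 · 2 = 28
  d = 169: σ(169) · d(169/169) = 183 · 1 = 183
Summing: (σ * d)(169) = 3 + 28 + 183 = 214.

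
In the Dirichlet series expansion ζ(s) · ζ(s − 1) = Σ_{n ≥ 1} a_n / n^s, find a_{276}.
σ(276) = 672

In the product (Σ m^0/m^s)(Σ k / k^s) = Σ (Σ_{d | n} d) / n^s, the coefficient of 1/n^s is σ(n) = Σ_{d | n} d. For n = 276, divisors are [1, 2, 3, 4, 6, 12, 23, 46, 69, 92, 138, 276]; summing: σ(276) = 672.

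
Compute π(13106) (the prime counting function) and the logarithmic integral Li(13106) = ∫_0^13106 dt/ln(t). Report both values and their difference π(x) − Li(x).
π(13106) = 1559;  Li(13106) ≈ 1578.29;  π(x) − Li(x) ≈ -19.29.

Direct count of primes ≤ 13106 gives π(13106) = 1559. Numerical evaluation of the logarithmic integral gives Li(13106) ≈ 1578.29. The difference π(x) − Li(x) ≈ -19.29 is typically negative for small/moderate x (Li(x) overestimates), though Littlewood's theorem shows this sign changes infinitely often.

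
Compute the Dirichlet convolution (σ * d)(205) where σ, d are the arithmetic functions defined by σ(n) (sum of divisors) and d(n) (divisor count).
(σ * d)(205) = 352

Divisors of 205: [1, 5, 41, 205]. For each d | 205:
  d = 1: σ(1) · d(205/1) = 1 · 4 = 4
  d = 5: σ(5) · d(205/5) = 6 · 2 = 12
  d = 41: σ(41) · d(205/41) = 42 · 2 = 84
  d = 205: σ(205) · d(205/205) = 252 · 1 = 252
Summing: (σ * d)(205) = 4 + 12 + 84 + 252 = 352.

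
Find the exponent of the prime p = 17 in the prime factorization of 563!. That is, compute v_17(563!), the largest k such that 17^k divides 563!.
v_17(563!) = 34

Legendre's formula: v_p(n!) = Σ_{k ≥ 1} ⌊n / p^k⌋. For p = 17, n = 563, the terms are:
  ⌊563/17^1⌋ = ⌊563/17⌋ = 33
  ⌊563/17^2⌋ = ⌊563/289⌋ = 1
(the next term ⌊563/17^3⌋ = 0, terminating the sum). Summing: v_17(563!) = 33 + 1 = 34.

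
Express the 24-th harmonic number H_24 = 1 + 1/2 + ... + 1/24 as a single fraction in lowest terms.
H_24 = 1347822955/356948592

Direct summation: H_24 = 1 + 1/2 + ... + 1/24. The least common denominator is lcm(1, ..., 24) = 5354228880; over this denominator the numerator is 5354228880 + 2677114440 + 1784742960 + 1338557220 + 1070845776 + 892371480 + 764889840 + 669278610 + 594914320 + 535422888 + 486748080 + 446185740 + 411863760 + 382444920 + 356948592 + 334639305 + 314954640 + 297457160 + 281801520 + 267711444 + 254963280 + 243374040 + 232792560 + 223092870 = 20217344325, so H_24 = 20217344325/5354228880; reducing by gcd(20217344325, 5354228880) = 15 gives 1347822955/356948592 ≈ 3.77596. (The PNT-adjacent estimate ln(24) + γ ≈ 3.75527 matches within O(1/n).)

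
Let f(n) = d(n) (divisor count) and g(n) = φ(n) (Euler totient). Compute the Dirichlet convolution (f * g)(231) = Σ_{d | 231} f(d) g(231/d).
(d * φ)(231) = 384

Divisors of 231: [1, 3, 7, 11, 21, 33, 77, 231]. For each d | 231:
  d = 1: d(1) · φ(231/1) = 1 · 120 = 120
  d = 3: d(3) · φ(231/3) = 2 · 60 = 120
  d = 7: d(7) · φ(231/7) = 2 · 20 = 40
  d = 11: d(11) · φ(231/11) = 2 · 12 = 24
  d = 21: d(21) · φ(231/21) = 4 · 10 = 40
  d = 33: d(33) · φ(231/33) = 4 · 6 = 24
  d = 77: d(77) · φ(231/77) = 4 · 2 = 8
  d = 231: d(231) · φ(231/231) = 8 · 1 = 8
Summing: (d * φ)(231) = 120 + 120 + 40 + 24 + 40 + 24 + 8 + 8 = 384.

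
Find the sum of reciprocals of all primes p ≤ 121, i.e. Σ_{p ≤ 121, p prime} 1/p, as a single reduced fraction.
Σ 1/p = 58472171373748331322981543916880425472323867753/31610054640417607788145206291543662493274686990

π(121) = 30, so the primes ≤ 121 are [2, 3, 5, 7, 11, 13, 17, 19, 23, 29, 31, 37, 41, 43, 47, 53, 59, 61, 67, 71, 73, 79, 83, 89, 97, 101, 103, 107, 109, 113]. Summing 1/p over these primes: 58472171373748331322981543916880425472323867753/31610054640417607788145206291543662493274686990 ≈ 1.8498. Mertens estimate ln ln(121) + 0.2615 ≈ 1.8292.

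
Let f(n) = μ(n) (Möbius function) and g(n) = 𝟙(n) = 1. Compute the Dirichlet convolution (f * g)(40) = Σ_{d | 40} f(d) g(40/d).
(μ * 𝟙)(40) = 0

Divisors of 40: [1, 2, 4, 5, 8, 10, 20, 40]. For each d | 40:
  d = 1: μ(1) · 𝟙(40/1) = 1 · 1 = 1
  d = 2: μ(2) · 𝟙(40/2) = -1 · 1 = -1
  d = 4: μ(4) · 𝟙(40/4) = 0 · 1 = 0
  d = 5: μ(5) · 𝟙(40/5) = -1 · 1 = -1
  d = 8: μ(8) · 𝟙(40/8) = 0 · 1 = 0
  d = 10: μ(10) · 𝟙(40/10) = 1 · 1 = 1
  d = 20: μ(20) · 𝟙(40/20) = 0 · 1 = 0
  d = 40: μ(40) · 𝟙(40/40) = 0 · 1 = 0
Summing: (μ * 𝟙)(40) = 1 + -1 + 0 + -1 + 0 + 1 + 0 + 0 = 0.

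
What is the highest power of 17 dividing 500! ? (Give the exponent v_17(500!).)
v_17(500!) = 30

Legendre's formula: v_p(n!) = Σ_{k ≥ 1} ⌊n / p^k⌋. For p = 17, n = 500, the terms are:
  ⌊500/17^1⌋ = ⌊500/17⌋ = 29
  ⌊500/17^2⌋ = ⌊500/289⌋ = 1
(the next term ⌊500/17^3⌋ = 0, terminating the sum). Summing: v_17(500!) = 29 + 1 = 30.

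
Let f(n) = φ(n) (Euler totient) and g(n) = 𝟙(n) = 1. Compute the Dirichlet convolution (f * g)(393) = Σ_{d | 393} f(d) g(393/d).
(φ * 𝟙)(393) = 393

Divisors of 393: [1, 3, 131, 393]. For each d | 393:
  d = 1: φ(1) · 𝟙(393/1) = 1 · 1 = 1
  d = 3: φ(3) · 𝟙(393/3) = 2 · 1 = 2
  d = 131: φ(131) · 𝟙(393/131) = 130 · 1 = 130
  d = 393: φ(393) · 𝟙(393/393) = 260 · 1 = 260
Summing: (φ * 𝟙)(393) = 1 + 2 + 130 + 260 = 393.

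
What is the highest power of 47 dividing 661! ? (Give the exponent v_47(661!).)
v_47(661!) = 14

Legendre's formula: v_p(n!) = Σ_{k ≥ 1} ⌊n / p^k⌋. For p = 47, n = 661, the terms are:
  ⌊661/47^1⌋ = ⌊661/47⌋ = 14
(the next term ⌊661/47^2⌋ = 0, terminating the sum). Summing: v_47(661!) = 14 = 14.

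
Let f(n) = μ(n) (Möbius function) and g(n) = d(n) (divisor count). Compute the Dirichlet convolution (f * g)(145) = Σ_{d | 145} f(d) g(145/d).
(μ * d)(145) = 1

Divisors of 145: [1, 5, 29, 145]. For each d | 145:
  d = 1: μ(1) · d(145/1) = 1 · 4 = 4
  d = 5: μ(5) · d(145/5) = -1 · 2 = -2
  d = 29: μ(29) · d(145/29) = -1 · 2 = -2
  d = 145: μ(145) · d(145/145) = 1 · 1 = 1
Summing: (μ * d)(145) = 4 + -2 + -2 + 1 = 1.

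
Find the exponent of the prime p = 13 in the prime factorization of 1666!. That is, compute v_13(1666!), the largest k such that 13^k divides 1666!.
v_13(1666!) = 137

Legendre's formula: v_p(n!) = Σ_{k ≥ 1} ⌊n / p^k⌋. For p = 13, n = 1666, the terms are:
  ⌊1666/13^1⌋ = ⌊1666/13⌋ = 128
  ⌊1666/13^2⌋ = ⌊1666/169⌋ = 9
(the next term ⌊1666/13^3⌋ = 0, terminating the sum). Summing: v_13(1666!) = 128 + 9 = 137.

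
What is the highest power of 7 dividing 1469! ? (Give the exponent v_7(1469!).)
v_7(1469!) = 242

Legendre's formula: v_p(n!) = Σ_{k ≥ 1} ⌊n / p^k⌋. For p = 7, n = 1469, the terms are:
  ⌊1469/7^1⌋ = ⌊1469/7⌋ = 209
  ⌊1469/7^2⌋ = ⌊1469/49⌋ = 29
  ⌊1469/7^3⌋ = ⌊1469/343⌋ = 4
(the next term ⌊1469/7^4⌋ = 0, terminating the sum). Summing: v_7(1469!) = 209 + 29 + 4 = 242.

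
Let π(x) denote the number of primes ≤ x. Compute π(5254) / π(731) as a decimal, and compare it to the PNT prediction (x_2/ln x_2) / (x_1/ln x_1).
π(5254)/π(731) = 697/129 ≈ 5.4031;  PNT prediction ≈ 5.5326.

π(731) = 129 and π(5254) = 697, so π(5254)/π(731) ≈ 5.4031. The PNT-predicted ratio is (5254/ln(5254)) / (731/ln(731)) ≈ 5.5326. The two agree to within a few percent, as expected.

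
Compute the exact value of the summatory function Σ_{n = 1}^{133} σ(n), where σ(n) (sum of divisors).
Σ_{n ≤ 133} σ(n) = 14591

Compute σ(n) for each 1 ≤ n ≤ 133: σ(1) = 1, σ(2) = 3, σ(3) = 4, σ(4) = 7, σ(5) = 6, σ(6) = 12, σ(7) = 8, σ(8) = 15, σ(9) = 13, σ(10) = 18, σ(11) = 12, σ(12) = 28, σ(13) = 14, σ(14) = 24, σ(15) = 24, σ(16) = 31, σ(17) = 18, σ(18) = 39, σ(19) = 20, σ(20) = 42, σ(21) = 32, σ(22) = 36, σ(23) = 24, σ(24) = 60, σ(25) = 31, σ(26) = 42, σ(27) = 40, σ(28) = 56, σ(29) = 30, σ(30) = 72, σ(31) = 32, σ(32) = 63, σ(33) = 48, σ(34) = 54, σ(35) = 48, σ(36) = 91, σ(37) = 38, σ(38) = 60, σ(39) = 56, σ(40) = 90, σ(41) = 42, σ(42) = 96, σ(43) = 44, σ(44) = 84, σ(45) = 78, σ(46) = 72, σ(47) = 48, σ(48) = 124, σ(49) = 57, σ(50) = 93, σ(51) = 72, σ(52) = 98, σ(53) = 54, σ(54) = 120, σ(55) = 72, σ(56) = 120, σ(57) = 80, σ(58) = 90, σ(59) = 60, σ(60) = 168, σ(61) = 62, σ(62) = 96, σ(63) = 104, σ(64) = 127, σ(65) = 84, σ(66) = 144, σ(67) = 68, σ(68) = 126, σ(69) = 96, σ(70) = 144, σ(71) = 72, σ(72) = 195, σ(73) = 74, σ(74) = 114, σ(75) = 124, σ(76) = 140, σ(77) = 96, σ(78) = 168, σ(79) = 80, σ(80) = 186, σ(81) = 121, σ(82) = 126, σ(83) = 84, σ(84) = 224, σ(85) = 108, σ(86) = 132, σ(87) = 120, σ(88) = 180, σ(89) = 90, σ(90) = 234, σ(91) = 112, σ(92) = 168, σ(93) = 128, σ(94) = 144, σ(95) = 120, σ(96) = 252, σ(97) = 98, σ(98) = 171, σ(99) = 156, σ(100) = 217, σ(101) = 102, σ(102) = 216, σ(103) = 104, σ(104) = 210, σ(105) = 192, σ(106) = 162, σ(107) = 108, σ(108) = 280, σ(109) = 110, σ(110) = 216, σ(111) = 152, σ(112) = 248, σ(113) = 114, σ(114) = 240, σ(115) = 144, σ(116) = 210, σ(117) = 182, σ(118) = 180, σ(119) = 144, σ(120) = 360, σ(121) = 133, σ(122) = 186, σ(123) = 168, σ(124) = 224, σ(125) = 156, σ(126) = 312, σ(127) = 128, σ(128) = 255, σ(129) = 176, σ(130) = 252, σ(131) = 132, σ(132) = 336, σ(133) = 160. Summing all 133 values: 14591. (Average order: Σ_{n ≤ x} σ(n) ~ (π²/12) x². For x = 133, (π²/12)·133² ≈ 14548.62.)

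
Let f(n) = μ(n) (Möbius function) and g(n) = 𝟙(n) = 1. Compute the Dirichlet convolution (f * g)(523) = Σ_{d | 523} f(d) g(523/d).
(μ * 𝟙)(523) = 0

Divisors of 523: [1, 523]. For each d | 523:
  d = 1: μ(1) · 𝟙(523/1) = 1 · 1 = 1
  d = 523: μ(523) · 𝟙(523/523) = -1 · 1 = -1
Summing: (μ * 𝟙)(523) = 1 + -1 = 0.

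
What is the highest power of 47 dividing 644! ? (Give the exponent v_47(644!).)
v_47(644!) = 13

Legendre's formula: v_p(n!) = Σ_{k ≥ 1} ⌊n / p^k⌋. For p = 47, n = 644, the terms are:
  ⌊644/47^1⌋ = ⌊644/47⌋ = 13
(the next term ⌊644/47^2⌋ = 0, terminating the sum). Summing: v_47(644!) = 13 = 13.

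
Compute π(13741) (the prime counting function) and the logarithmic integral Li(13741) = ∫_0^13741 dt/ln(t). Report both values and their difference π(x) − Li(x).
π(13741) = 1625;  Li(13741) ≈ 1645.10;  π(x) − Li(x) ≈ -20.10.

Direct count of primes ≤ 13741 gives π(13741) = 1625. Numerical evaluation of the logarithmic integral gives Li(13741) ≈ 1645.10. The difference π(x) − Li(x) ≈ -20.10 is typically negative for small/moderate x (Li(x) overestimates), though Littlewood's theorem shows this sign changes infinitely often.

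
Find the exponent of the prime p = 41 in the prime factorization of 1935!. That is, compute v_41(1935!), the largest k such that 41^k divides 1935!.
v_41(1935!) = 48

Legendre's formula: v_p(n!) = Σ_{k ≥ 1} ⌊n / p^k⌋. For p = 41, n = 1935, the terms are:
  ⌊1935/41^1⌋ = ⌊1935/41⌋ = 47
  ⌊1935/41^2⌋ = ⌊1935/1681⌋ = 1
(the next term ⌊1935/41^3⌋ = 0, terminating the sum). Summing: v_41(1935!) = 47 + 1 = 48.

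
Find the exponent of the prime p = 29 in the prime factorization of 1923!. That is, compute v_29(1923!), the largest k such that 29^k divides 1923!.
v_29(1923!) = 68

Legendre's formula: v_p(n!) = Σ_{k ≥ 1} ⌊n / p^k⌋. For p = 29, n = 1923, the terms are:
  ⌊1923/29^1⌋ = ⌊1923/29⌋ = 66
  ⌊1923/29^2⌋ = ⌊1923/841⌋ = 2
(the next term ⌊1923/29^3⌋ = 0, terminating the sum). Summing: v_29(1923!) = 66 + 2 = 68.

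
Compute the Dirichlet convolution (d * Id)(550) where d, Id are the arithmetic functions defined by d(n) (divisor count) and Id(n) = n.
(d * Id)(550) = 1976

Divisors of 550: [1, 2, 5, 10, 11, 22, 25, 50, 55, 110, 275, 550]. For each d | 550:
  d = 1: d(1) · Id(550/1) = 1 · 550 = 550
  d = 2: d(2) · Id(550/2) = 2 · 275 = 550
  d = 5: d(5) · Id(550/5) = 2 · 110 = 220
  d = 10: d(10) · Id(550/10) = 4 · 55 = 220
  d = 11: d(11) · Id(550/11) = 2 · 50 = 100
  d = 22: d(22) · Id(550/22) = 4 · 25 = 100
  d = 25: d(25) · Id(550/25) = 3 · 22 = 66
  d = 50: d(50) · Id(550/50) = 6 · 11 = 66
  d = 55: d(55) · Id(550/55) = 4 · 10 = 40
  d = 110: d(110) · Id(550/110) = 8 · 5 = 40
  d = 275: d(275) · Id(550/275) = 6 · 2 = 12
  d = 550: d(550) · Id(550/550) = 12 · 1 = 12
Summing: (d * Id)(550) = 550 + 550 + 220 + 220 + 100 + 100 + 66 + 66 + 40 + 40 + 12 + 12 = 1976.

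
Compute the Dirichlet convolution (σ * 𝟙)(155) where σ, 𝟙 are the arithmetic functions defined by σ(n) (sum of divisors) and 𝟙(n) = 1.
(σ * 𝟙)(155) = 231

Divisors of 155: [1, 5, 31, 155]. For each d | 155:
  d = 1: σ(1) · 𝟙(155/1) = 1 · 1 = 1
  d = 5: σ(5) · 𝟙(155/5) = 6 · 1 = 6
  d = 31: σ(31) · 𝟙(155/31) = 32 · 1 = 32
  d = 155: σ(155) · 𝟙(155/155) = 192 · 1 = 192
Summing: (σ * 𝟙)(155) = 1 + 6 + 32 + 192 = 231.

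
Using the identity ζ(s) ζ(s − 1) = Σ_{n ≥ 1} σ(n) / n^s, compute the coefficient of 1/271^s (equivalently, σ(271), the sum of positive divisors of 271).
σ(271) = 272

In the product (Σ m^0/m^s)(Σ k / k^s) = Σ (Σ_{d | n} d) / n^s, the coefficient of 1/n^s is σ(n) = Σ_{d | n} d. For n = 271, divisors are [1, 271]; summing: σ(271) = 272.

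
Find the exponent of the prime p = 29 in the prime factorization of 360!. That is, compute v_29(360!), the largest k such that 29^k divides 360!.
v_29(360!) = 12

Legendre's formula: v_p(n!) = Σ_{k ≥ 1} ⌊n / p^k⌋. For p = 29, n = 360, the terms are:
  ⌊360/29^1⌋ = ⌊360/29⌋ = 12
(the next term ⌊360/29^2⌋ = 0, terminating the sum). Summing: v_29(360!) = 12 = 12.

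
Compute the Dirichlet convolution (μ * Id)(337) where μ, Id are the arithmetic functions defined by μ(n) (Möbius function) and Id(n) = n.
(μ * Id)(337) = 336

Divisors of 337: [1, 337]. For each d | 337:
  d = 1: μ(1) · Id(337/1) = 1 · 337 = 337
  d = 337: μ(337) · Id(337/337) = -1 · 1 = -1
Summing: (μ * Id)(337) = 337 + -1 = 336.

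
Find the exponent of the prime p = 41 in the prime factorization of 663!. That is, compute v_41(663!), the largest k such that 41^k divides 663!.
v_41(663!) = 16

Legendre's formula: v_p(n!) = Σ_{k ≥ 1} ⌊n / p^k⌋. For p = 41, n = 663, the terms are:
  ⌊663/41^1⌋ = ⌊663/41⌋ = 16
(the next term ⌊663/41^2⌋ = 0, terminating the sum). Summing: v_41(663!) = 16 = 16.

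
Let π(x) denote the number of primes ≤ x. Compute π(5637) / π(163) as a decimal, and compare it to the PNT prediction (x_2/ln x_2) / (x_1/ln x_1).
π(5637)/π(163) = 739/38 ≈ 19.4474;  PNT prediction ≈ 20.3953.

π(163) = 38 and π(5637) = 739, so π(5637)/π(163) ≈ 19.4474. The PNT-predicted ratio is (5637/ln(5637)) / (163/ln(163)) ≈ 20.3953. The two agree to within a few percent, as expected.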